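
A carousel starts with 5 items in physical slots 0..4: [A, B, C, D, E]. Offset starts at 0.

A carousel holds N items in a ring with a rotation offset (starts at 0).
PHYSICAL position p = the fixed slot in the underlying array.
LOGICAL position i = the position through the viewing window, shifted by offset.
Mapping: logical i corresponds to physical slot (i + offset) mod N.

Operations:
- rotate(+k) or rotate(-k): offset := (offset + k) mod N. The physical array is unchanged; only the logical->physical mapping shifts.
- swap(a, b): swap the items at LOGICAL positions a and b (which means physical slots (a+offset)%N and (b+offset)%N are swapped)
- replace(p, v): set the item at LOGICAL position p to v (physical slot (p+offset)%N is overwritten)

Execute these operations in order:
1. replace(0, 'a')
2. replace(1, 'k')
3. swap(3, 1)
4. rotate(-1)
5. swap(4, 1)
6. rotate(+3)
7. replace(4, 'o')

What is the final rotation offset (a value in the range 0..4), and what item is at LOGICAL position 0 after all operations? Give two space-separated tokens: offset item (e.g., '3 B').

After op 1 (replace(0, 'a')): offset=0, physical=[a,B,C,D,E], logical=[a,B,C,D,E]
After op 2 (replace(1, 'k')): offset=0, physical=[a,k,C,D,E], logical=[a,k,C,D,E]
After op 3 (swap(3, 1)): offset=0, physical=[a,D,C,k,E], logical=[a,D,C,k,E]
After op 4 (rotate(-1)): offset=4, physical=[a,D,C,k,E], logical=[E,a,D,C,k]
After op 5 (swap(4, 1)): offset=4, physical=[k,D,C,a,E], logical=[E,k,D,C,a]
After op 6 (rotate(+3)): offset=2, physical=[k,D,C,a,E], logical=[C,a,E,k,D]
After op 7 (replace(4, 'o')): offset=2, physical=[k,o,C,a,E], logical=[C,a,E,k,o]

Answer: 2 C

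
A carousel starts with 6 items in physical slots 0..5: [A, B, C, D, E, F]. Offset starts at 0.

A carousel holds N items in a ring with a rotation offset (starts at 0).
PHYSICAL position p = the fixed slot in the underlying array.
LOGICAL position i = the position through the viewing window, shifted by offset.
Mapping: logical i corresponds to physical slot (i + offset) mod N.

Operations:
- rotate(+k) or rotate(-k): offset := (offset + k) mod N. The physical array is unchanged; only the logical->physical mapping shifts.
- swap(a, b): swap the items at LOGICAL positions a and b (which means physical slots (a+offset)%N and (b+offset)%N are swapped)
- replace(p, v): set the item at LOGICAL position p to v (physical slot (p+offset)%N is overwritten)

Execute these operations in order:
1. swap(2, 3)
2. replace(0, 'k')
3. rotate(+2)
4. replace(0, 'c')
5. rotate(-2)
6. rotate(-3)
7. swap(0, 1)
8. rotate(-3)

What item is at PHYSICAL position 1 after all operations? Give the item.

Answer: B

Derivation:
After op 1 (swap(2, 3)): offset=0, physical=[A,B,D,C,E,F], logical=[A,B,D,C,E,F]
After op 2 (replace(0, 'k')): offset=0, physical=[k,B,D,C,E,F], logical=[k,B,D,C,E,F]
After op 3 (rotate(+2)): offset=2, physical=[k,B,D,C,E,F], logical=[D,C,E,F,k,B]
After op 4 (replace(0, 'c')): offset=2, physical=[k,B,c,C,E,F], logical=[c,C,E,F,k,B]
After op 5 (rotate(-2)): offset=0, physical=[k,B,c,C,E,F], logical=[k,B,c,C,E,F]
After op 6 (rotate(-3)): offset=3, physical=[k,B,c,C,E,F], logical=[C,E,F,k,B,c]
After op 7 (swap(0, 1)): offset=3, physical=[k,B,c,E,C,F], logical=[E,C,F,k,B,c]
After op 8 (rotate(-3)): offset=0, physical=[k,B,c,E,C,F], logical=[k,B,c,E,C,F]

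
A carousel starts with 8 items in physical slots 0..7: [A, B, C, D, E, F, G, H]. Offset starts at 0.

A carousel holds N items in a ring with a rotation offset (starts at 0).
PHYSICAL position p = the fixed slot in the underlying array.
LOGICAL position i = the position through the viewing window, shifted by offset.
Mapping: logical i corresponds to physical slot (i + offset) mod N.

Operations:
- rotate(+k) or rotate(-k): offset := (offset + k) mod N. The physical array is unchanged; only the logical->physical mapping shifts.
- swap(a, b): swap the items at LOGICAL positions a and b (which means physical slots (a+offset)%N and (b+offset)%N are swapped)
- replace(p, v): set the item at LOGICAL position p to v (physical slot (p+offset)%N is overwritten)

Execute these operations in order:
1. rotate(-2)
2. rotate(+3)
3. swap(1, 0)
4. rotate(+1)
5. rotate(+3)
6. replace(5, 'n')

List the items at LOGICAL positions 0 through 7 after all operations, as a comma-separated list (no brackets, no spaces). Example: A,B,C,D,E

Answer: F,G,H,A,C,n,D,E

Derivation:
After op 1 (rotate(-2)): offset=6, physical=[A,B,C,D,E,F,G,H], logical=[G,H,A,B,C,D,E,F]
After op 2 (rotate(+3)): offset=1, physical=[A,B,C,D,E,F,G,H], logical=[B,C,D,E,F,G,H,A]
After op 3 (swap(1, 0)): offset=1, physical=[A,C,B,D,E,F,G,H], logical=[C,B,D,E,F,G,H,A]
After op 4 (rotate(+1)): offset=2, physical=[A,C,B,D,E,F,G,H], logical=[B,D,E,F,G,H,A,C]
After op 5 (rotate(+3)): offset=5, physical=[A,C,B,D,E,F,G,H], logical=[F,G,H,A,C,B,D,E]
After op 6 (replace(5, 'n')): offset=5, physical=[A,C,n,D,E,F,G,H], logical=[F,G,H,A,C,n,D,E]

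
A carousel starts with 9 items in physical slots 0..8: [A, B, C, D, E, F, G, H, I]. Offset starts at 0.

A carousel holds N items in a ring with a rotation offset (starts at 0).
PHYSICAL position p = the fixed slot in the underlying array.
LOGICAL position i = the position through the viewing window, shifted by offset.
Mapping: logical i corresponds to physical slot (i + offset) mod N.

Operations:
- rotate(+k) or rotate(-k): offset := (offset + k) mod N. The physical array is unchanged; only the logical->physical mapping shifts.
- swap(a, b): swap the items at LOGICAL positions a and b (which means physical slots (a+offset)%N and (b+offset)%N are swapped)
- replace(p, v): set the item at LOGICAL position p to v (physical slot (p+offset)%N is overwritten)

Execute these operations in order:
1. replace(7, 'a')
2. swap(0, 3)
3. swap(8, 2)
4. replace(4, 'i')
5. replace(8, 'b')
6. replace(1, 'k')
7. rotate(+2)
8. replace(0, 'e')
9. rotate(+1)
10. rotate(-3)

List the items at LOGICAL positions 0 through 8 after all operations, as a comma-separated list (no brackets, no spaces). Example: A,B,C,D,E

Answer: D,k,e,A,i,F,G,a,b

Derivation:
After op 1 (replace(7, 'a')): offset=0, physical=[A,B,C,D,E,F,G,a,I], logical=[A,B,C,D,E,F,G,a,I]
After op 2 (swap(0, 3)): offset=0, physical=[D,B,C,A,E,F,G,a,I], logical=[D,B,C,A,E,F,G,a,I]
After op 3 (swap(8, 2)): offset=0, physical=[D,B,I,A,E,F,G,a,C], logical=[D,B,I,A,E,F,G,a,C]
After op 4 (replace(4, 'i')): offset=0, physical=[D,B,I,A,i,F,G,a,C], logical=[D,B,I,A,i,F,G,a,C]
After op 5 (replace(8, 'b')): offset=0, physical=[D,B,I,A,i,F,G,a,b], logical=[D,B,I,A,i,F,G,a,b]
After op 6 (replace(1, 'k')): offset=0, physical=[D,k,I,A,i,F,G,a,b], logical=[D,k,I,A,i,F,G,a,b]
After op 7 (rotate(+2)): offset=2, physical=[D,k,I,A,i,F,G,a,b], logical=[I,A,i,F,G,a,b,D,k]
After op 8 (replace(0, 'e')): offset=2, physical=[D,k,e,A,i,F,G,a,b], logical=[e,A,i,F,G,a,b,D,k]
After op 9 (rotate(+1)): offset=3, physical=[D,k,e,A,i,F,G,a,b], logical=[A,i,F,G,a,b,D,k,e]
After op 10 (rotate(-3)): offset=0, physical=[D,k,e,A,i,F,G,a,b], logical=[D,k,e,A,i,F,G,a,b]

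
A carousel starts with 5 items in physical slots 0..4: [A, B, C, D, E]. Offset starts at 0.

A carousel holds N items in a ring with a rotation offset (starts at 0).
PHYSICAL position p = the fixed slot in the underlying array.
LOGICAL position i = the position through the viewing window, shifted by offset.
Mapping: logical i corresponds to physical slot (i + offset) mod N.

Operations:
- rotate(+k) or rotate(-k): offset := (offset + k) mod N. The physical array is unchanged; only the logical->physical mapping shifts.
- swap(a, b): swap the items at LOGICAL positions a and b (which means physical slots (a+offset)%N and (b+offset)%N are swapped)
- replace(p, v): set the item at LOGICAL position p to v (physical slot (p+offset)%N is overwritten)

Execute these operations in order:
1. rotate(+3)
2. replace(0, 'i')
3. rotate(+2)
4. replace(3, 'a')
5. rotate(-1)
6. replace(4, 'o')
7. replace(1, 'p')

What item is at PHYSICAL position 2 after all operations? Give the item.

Answer: C

Derivation:
After op 1 (rotate(+3)): offset=3, physical=[A,B,C,D,E], logical=[D,E,A,B,C]
After op 2 (replace(0, 'i')): offset=3, physical=[A,B,C,i,E], logical=[i,E,A,B,C]
After op 3 (rotate(+2)): offset=0, physical=[A,B,C,i,E], logical=[A,B,C,i,E]
After op 4 (replace(3, 'a')): offset=0, physical=[A,B,C,a,E], logical=[A,B,C,a,E]
After op 5 (rotate(-1)): offset=4, physical=[A,B,C,a,E], logical=[E,A,B,C,a]
After op 6 (replace(4, 'o')): offset=4, physical=[A,B,C,o,E], logical=[E,A,B,C,o]
After op 7 (replace(1, 'p')): offset=4, physical=[p,B,C,o,E], logical=[E,p,B,C,o]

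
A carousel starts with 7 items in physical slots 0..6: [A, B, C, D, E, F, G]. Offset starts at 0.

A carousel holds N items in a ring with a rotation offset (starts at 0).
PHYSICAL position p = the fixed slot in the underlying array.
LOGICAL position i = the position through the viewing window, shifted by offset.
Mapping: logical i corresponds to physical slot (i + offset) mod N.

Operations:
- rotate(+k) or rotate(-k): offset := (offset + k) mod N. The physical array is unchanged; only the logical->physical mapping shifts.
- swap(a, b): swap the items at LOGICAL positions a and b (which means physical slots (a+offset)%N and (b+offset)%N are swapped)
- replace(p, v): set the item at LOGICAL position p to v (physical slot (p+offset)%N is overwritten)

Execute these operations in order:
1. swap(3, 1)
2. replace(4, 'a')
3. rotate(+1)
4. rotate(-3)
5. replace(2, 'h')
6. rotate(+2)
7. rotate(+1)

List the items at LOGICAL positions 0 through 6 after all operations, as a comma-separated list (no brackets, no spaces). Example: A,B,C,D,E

Answer: D,C,B,a,F,G,h

Derivation:
After op 1 (swap(3, 1)): offset=0, physical=[A,D,C,B,E,F,G], logical=[A,D,C,B,E,F,G]
After op 2 (replace(4, 'a')): offset=0, physical=[A,D,C,B,a,F,G], logical=[A,D,C,B,a,F,G]
After op 3 (rotate(+1)): offset=1, physical=[A,D,C,B,a,F,G], logical=[D,C,B,a,F,G,A]
After op 4 (rotate(-3)): offset=5, physical=[A,D,C,B,a,F,G], logical=[F,G,A,D,C,B,a]
After op 5 (replace(2, 'h')): offset=5, physical=[h,D,C,B,a,F,G], logical=[F,G,h,D,C,B,a]
After op 6 (rotate(+2)): offset=0, physical=[h,D,C,B,a,F,G], logical=[h,D,C,B,a,F,G]
After op 7 (rotate(+1)): offset=1, physical=[h,D,C,B,a,F,G], logical=[D,C,B,a,F,G,h]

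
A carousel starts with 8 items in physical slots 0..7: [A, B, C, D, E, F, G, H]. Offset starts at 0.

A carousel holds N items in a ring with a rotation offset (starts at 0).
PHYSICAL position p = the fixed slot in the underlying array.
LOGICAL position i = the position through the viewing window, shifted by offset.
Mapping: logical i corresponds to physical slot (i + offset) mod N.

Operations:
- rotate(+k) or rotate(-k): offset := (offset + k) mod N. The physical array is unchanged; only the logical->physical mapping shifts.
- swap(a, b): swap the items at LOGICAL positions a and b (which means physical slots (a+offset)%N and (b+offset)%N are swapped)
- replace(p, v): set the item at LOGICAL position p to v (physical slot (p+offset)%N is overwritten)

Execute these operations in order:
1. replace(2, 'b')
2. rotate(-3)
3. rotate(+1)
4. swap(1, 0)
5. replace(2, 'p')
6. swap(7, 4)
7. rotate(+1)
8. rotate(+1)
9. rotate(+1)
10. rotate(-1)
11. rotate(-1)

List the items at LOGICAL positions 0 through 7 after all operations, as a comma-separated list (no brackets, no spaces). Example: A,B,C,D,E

Answer: G,p,B,F,D,E,b,H

Derivation:
After op 1 (replace(2, 'b')): offset=0, physical=[A,B,b,D,E,F,G,H], logical=[A,B,b,D,E,F,G,H]
After op 2 (rotate(-3)): offset=5, physical=[A,B,b,D,E,F,G,H], logical=[F,G,H,A,B,b,D,E]
After op 3 (rotate(+1)): offset=6, physical=[A,B,b,D,E,F,G,H], logical=[G,H,A,B,b,D,E,F]
After op 4 (swap(1, 0)): offset=6, physical=[A,B,b,D,E,F,H,G], logical=[H,G,A,B,b,D,E,F]
After op 5 (replace(2, 'p')): offset=6, physical=[p,B,b,D,E,F,H,G], logical=[H,G,p,B,b,D,E,F]
After op 6 (swap(7, 4)): offset=6, physical=[p,B,F,D,E,b,H,G], logical=[H,G,p,B,F,D,E,b]
After op 7 (rotate(+1)): offset=7, physical=[p,B,F,D,E,b,H,G], logical=[G,p,B,F,D,E,b,H]
After op 8 (rotate(+1)): offset=0, physical=[p,B,F,D,E,b,H,G], logical=[p,B,F,D,E,b,H,G]
After op 9 (rotate(+1)): offset=1, physical=[p,B,F,D,E,b,H,G], logical=[B,F,D,E,b,H,G,p]
After op 10 (rotate(-1)): offset=0, physical=[p,B,F,D,E,b,H,G], logical=[p,B,F,D,E,b,H,G]
After op 11 (rotate(-1)): offset=7, physical=[p,B,F,D,E,b,H,G], logical=[G,p,B,F,D,E,b,H]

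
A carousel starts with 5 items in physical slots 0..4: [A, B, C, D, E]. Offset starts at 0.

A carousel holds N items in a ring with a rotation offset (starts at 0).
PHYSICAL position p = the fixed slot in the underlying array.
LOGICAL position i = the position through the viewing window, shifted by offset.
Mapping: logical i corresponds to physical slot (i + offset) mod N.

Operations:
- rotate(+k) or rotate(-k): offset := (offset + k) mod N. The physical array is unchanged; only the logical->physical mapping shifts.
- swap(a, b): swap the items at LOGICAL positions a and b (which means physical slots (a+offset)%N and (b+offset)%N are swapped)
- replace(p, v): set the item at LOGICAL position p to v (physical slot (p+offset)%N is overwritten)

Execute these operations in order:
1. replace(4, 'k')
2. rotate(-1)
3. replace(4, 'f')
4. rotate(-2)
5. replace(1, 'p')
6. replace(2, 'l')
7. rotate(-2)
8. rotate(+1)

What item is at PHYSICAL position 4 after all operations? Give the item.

Answer: l

Derivation:
After op 1 (replace(4, 'k')): offset=0, physical=[A,B,C,D,k], logical=[A,B,C,D,k]
After op 2 (rotate(-1)): offset=4, physical=[A,B,C,D,k], logical=[k,A,B,C,D]
After op 3 (replace(4, 'f')): offset=4, physical=[A,B,C,f,k], logical=[k,A,B,C,f]
After op 4 (rotate(-2)): offset=2, physical=[A,B,C,f,k], logical=[C,f,k,A,B]
After op 5 (replace(1, 'p')): offset=2, physical=[A,B,C,p,k], logical=[C,p,k,A,B]
After op 6 (replace(2, 'l')): offset=2, physical=[A,B,C,p,l], logical=[C,p,l,A,B]
After op 7 (rotate(-2)): offset=0, physical=[A,B,C,p,l], logical=[A,B,C,p,l]
After op 8 (rotate(+1)): offset=1, physical=[A,B,C,p,l], logical=[B,C,p,l,A]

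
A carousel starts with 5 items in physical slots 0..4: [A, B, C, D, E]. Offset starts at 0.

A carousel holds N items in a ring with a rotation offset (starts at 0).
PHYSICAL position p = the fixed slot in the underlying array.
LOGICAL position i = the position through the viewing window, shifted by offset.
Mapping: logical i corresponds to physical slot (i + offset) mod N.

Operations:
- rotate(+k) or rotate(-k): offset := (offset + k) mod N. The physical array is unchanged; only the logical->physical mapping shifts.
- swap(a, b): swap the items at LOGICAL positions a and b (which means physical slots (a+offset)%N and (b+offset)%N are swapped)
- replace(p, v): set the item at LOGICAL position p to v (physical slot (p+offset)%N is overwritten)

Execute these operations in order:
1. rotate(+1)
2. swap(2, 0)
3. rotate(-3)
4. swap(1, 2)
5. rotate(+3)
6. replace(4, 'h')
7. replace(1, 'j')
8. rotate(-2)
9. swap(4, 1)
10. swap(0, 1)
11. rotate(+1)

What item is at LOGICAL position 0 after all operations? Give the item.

Answer: A

Derivation:
After op 1 (rotate(+1)): offset=1, physical=[A,B,C,D,E], logical=[B,C,D,E,A]
After op 2 (swap(2, 0)): offset=1, physical=[A,D,C,B,E], logical=[D,C,B,E,A]
After op 3 (rotate(-3)): offset=3, physical=[A,D,C,B,E], logical=[B,E,A,D,C]
After op 4 (swap(1, 2)): offset=3, physical=[E,D,C,B,A], logical=[B,A,E,D,C]
After op 5 (rotate(+3)): offset=1, physical=[E,D,C,B,A], logical=[D,C,B,A,E]
After op 6 (replace(4, 'h')): offset=1, physical=[h,D,C,B,A], logical=[D,C,B,A,h]
After op 7 (replace(1, 'j')): offset=1, physical=[h,D,j,B,A], logical=[D,j,B,A,h]
After op 8 (rotate(-2)): offset=4, physical=[h,D,j,B,A], logical=[A,h,D,j,B]
After op 9 (swap(4, 1)): offset=4, physical=[B,D,j,h,A], logical=[A,B,D,j,h]
After op 10 (swap(0, 1)): offset=4, physical=[A,D,j,h,B], logical=[B,A,D,j,h]
After op 11 (rotate(+1)): offset=0, physical=[A,D,j,h,B], logical=[A,D,j,h,B]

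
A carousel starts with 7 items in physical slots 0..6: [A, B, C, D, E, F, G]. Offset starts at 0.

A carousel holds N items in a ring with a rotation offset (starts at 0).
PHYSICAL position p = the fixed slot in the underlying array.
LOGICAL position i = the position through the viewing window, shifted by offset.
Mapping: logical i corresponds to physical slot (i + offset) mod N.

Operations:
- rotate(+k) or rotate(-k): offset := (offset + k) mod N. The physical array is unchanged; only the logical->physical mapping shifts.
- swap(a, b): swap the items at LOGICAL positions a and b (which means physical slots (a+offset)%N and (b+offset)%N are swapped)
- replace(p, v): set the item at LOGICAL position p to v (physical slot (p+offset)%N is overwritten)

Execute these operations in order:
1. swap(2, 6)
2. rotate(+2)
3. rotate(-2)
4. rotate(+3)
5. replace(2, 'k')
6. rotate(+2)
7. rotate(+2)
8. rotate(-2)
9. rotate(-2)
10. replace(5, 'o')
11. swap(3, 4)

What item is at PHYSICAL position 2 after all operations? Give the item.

After op 1 (swap(2, 6)): offset=0, physical=[A,B,G,D,E,F,C], logical=[A,B,G,D,E,F,C]
After op 2 (rotate(+2)): offset=2, physical=[A,B,G,D,E,F,C], logical=[G,D,E,F,C,A,B]
After op 3 (rotate(-2)): offset=0, physical=[A,B,G,D,E,F,C], logical=[A,B,G,D,E,F,C]
After op 4 (rotate(+3)): offset=3, physical=[A,B,G,D,E,F,C], logical=[D,E,F,C,A,B,G]
After op 5 (replace(2, 'k')): offset=3, physical=[A,B,G,D,E,k,C], logical=[D,E,k,C,A,B,G]
After op 6 (rotate(+2)): offset=5, physical=[A,B,G,D,E,k,C], logical=[k,C,A,B,G,D,E]
After op 7 (rotate(+2)): offset=0, physical=[A,B,G,D,E,k,C], logical=[A,B,G,D,E,k,C]
After op 8 (rotate(-2)): offset=5, physical=[A,B,G,D,E,k,C], logical=[k,C,A,B,G,D,E]
After op 9 (rotate(-2)): offset=3, physical=[A,B,G,D,E,k,C], logical=[D,E,k,C,A,B,G]
After op 10 (replace(5, 'o')): offset=3, physical=[A,o,G,D,E,k,C], logical=[D,E,k,C,A,o,G]
After op 11 (swap(3, 4)): offset=3, physical=[C,o,G,D,E,k,A], logical=[D,E,k,A,C,o,G]

Answer: G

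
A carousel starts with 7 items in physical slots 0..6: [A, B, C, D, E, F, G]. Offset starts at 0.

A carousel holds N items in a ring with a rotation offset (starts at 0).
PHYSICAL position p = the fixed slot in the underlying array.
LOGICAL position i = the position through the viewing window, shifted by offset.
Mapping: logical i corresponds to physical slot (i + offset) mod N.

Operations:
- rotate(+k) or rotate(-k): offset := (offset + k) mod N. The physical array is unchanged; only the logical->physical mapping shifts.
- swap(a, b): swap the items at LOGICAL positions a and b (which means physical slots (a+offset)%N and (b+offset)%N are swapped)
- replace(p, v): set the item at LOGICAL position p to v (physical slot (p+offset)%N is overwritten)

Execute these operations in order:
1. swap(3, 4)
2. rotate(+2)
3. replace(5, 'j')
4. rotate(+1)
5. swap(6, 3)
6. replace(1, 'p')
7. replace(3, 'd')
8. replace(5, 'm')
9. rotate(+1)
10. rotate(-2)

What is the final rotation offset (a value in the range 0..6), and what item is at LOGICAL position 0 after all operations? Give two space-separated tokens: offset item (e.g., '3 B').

Answer: 2 G

Derivation:
After op 1 (swap(3, 4)): offset=0, physical=[A,B,C,E,D,F,G], logical=[A,B,C,E,D,F,G]
After op 2 (rotate(+2)): offset=2, physical=[A,B,C,E,D,F,G], logical=[C,E,D,F,G,A,B]
After op 3 (replace(5, 'j')): offset=2, physical=[j,B,C,E,D,F,G], logical=[C,E,D,F,G,j,B]
After op 4 (rotate(+1)): offset=3, physical=[j,B,C,E,D,F,G], logical=[E,D,F,G,j,B,C]
After op 5 (swap(6, 3)): offset=3, physical=[j,B,G,E,D,F,C], logical=[E,D,F,C,j,B,G]
After op 6 (replace(1, 'p')): offset=3, physical=[j,B,G,E,p,F,C], logical=[E,p,F,C,j,B,G]
After op 7 (replace(3, 'd')): offset=3, physical=[j,B,G,E,p,F,d], logical=[E,p,F,d,j,B,G]
After op 8 (replace(5, 'm')): offset=3, physical=[j,m,G,E,p,F,d], logical=[E,p,F,d,j,m,G]
After op 9 (rotate(+1)): offset=4, physical=[j,m,G,E,p,F,d], logical=[p,F,d,j,m,G,E]
After op 10 (rotate(-2)): offset=2, physical=[j,m,G,E,p,F,d], logical=[G,E,p,F,d,j,m]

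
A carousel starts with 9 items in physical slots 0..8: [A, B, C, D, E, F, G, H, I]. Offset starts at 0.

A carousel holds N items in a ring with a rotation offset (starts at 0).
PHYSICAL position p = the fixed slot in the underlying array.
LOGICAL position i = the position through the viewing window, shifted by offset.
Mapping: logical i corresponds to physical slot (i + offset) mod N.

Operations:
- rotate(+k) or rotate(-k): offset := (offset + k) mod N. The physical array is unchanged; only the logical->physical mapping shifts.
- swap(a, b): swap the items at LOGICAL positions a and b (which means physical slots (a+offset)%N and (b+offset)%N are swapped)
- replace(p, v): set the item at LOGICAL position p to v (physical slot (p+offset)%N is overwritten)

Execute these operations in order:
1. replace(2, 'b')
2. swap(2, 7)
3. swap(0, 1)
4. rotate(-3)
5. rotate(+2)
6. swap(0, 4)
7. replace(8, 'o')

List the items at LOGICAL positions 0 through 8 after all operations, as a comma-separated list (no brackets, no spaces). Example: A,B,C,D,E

After op 1 (replace(2, 'b')): offset=0, physical=[A,B,b,D,E,F,G,H,I], logical=[A,B,b,D,E,F,G,H,I]
After op 2 (swap(2, 7)): offset=0, physical=[A,B,H,D,E,F,G,b,I], logical=[A,B,H,D,E,F,G,b,I]
After op 3 (swap(0, 1)): offset=0, physical=[B,A,H,D,E,F,G,b,I], logical=[B,A,H,D,E,F,G,b,I]
After op 4 (rotate(-3)): offset=6, physical=[B,A,H,D,E,F,G,b,I], logical=[G,b,I,B,A,H,D,E,F]
After op 5 (rotate(+2)): offset=8, physical=[B,A,H,D,E,F,G,b,I], logical=[I,B,A,H,D,E,F,G,b]
After op 6 (swap(0, 4)): offset=8, physical=[B,A,H,I,E,F,G,b,D], logical=[D,B,A,H,I,E,F,G,b]
After op 7 (replace(8, 'o')): offset=8, physical=[B,A,H,I,E,F,G,o,D], logical=[D,B,A,H,I,E,F,G,o]

Answer: D,B,A,H,I,E,F,G,o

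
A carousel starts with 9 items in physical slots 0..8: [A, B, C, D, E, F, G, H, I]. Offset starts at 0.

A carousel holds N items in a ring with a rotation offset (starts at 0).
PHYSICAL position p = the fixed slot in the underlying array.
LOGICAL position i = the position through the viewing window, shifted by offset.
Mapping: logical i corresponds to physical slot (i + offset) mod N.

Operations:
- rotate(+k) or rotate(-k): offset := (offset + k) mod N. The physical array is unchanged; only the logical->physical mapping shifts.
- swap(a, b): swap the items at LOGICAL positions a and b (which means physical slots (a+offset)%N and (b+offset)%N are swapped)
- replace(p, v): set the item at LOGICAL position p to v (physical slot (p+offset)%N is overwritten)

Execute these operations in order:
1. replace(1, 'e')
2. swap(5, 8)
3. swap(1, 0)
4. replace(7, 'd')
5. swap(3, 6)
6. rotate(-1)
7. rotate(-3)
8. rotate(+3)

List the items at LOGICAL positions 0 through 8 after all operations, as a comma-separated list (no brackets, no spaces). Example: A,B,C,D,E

After op 1 (replace(1, 'e')): offset=0, physical=[A,e,C,D,E,F,G,H,I], logical=[A,e,C,D,E,F,G,H,I]
After op 2 (swap(5, 8)): offset=0, physical=[A,e,C,D,E,I,G,H,F], logical=[A,e,C,D,E,I,G,H,F]
After op 3 (swap(1, 0)): offset=0, physical=[e,A,C,D,E,I,G,H,F], logical=[e,A,C,D,E,I,G,H,F]
After op 4 (replace(7, 'd')): offset=0, physical=[e,A,C,D,E,I,G,d,F], logical=[e,A,C,D,E,I,G,d,F]
After op 5 (swap(3, 6)): offset=0, physical=[e,A,C,G,E,I,D,d,F], logical=[e,A,C,G,E,I,D,d,F]
After op 6 (rotate(-1)): offset=8, physical=[e,A,C,G,E,I,D,d,F], logical=[F,e,A,C,G,E,I,D,d]
After op 7 (rotate(-3)): offset=5, physical=[e,A,C,G,E,I,D,d,F], logical=[I,D,d,F,e,A,C,G,E]
After op 8 (rotate(+3)): offset=8, physical=[e,A,C,G,E,I,D,d,F], logical=[F,e,A,C,G,E,I,D,d]

Answer: F,e,A,C,G,E,I,D,d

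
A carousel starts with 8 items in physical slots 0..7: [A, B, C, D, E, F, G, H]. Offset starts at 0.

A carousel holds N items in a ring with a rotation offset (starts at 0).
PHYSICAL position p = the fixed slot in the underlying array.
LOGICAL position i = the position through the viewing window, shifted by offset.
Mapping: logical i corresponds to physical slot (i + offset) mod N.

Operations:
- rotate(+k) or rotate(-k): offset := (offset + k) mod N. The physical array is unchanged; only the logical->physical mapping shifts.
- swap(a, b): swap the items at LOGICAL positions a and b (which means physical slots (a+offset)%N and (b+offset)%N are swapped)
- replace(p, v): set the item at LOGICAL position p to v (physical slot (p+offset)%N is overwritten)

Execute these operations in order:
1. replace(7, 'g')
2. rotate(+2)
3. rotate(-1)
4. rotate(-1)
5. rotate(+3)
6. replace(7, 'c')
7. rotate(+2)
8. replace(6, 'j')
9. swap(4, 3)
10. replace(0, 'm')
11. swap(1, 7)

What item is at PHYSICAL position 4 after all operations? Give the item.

After op 1 (replace(7, 'g')): offset=0, physical=[A,B,C,D,E,F,G,g], logical=[A,B,C,D,E,F,G,g]
After op 2 (rotate(+2)): offset=2, physical=[A,B,C,D,E,F,G,g], logical=[C,D,E,F,G,g,A,B]
After op 3 (rotate(-1)): offset=1, physical=[A,B,C,D,E,F,G,g], logical=[B,C,D,E,F,G,g,A]
After op 4 (rotate(-1)): offset=0, physical=[A,B,C,D,E,F,G,g], logical=[A,B,C,D,E,F,G,g]
After op 5 (rotate(+3)): offset=3, physical=[A,B,C,D,E,F,G,g], logical=[D,E,F,G,g,A,B,C]
After op 6 (replace(7, 'c')): offset=3, physical=[A,B,c,D,E,F,G,g], logical=[D,E,F,G,g,A,B,c]
After op 7 (rotate(+2)): offset=5, physical=[A,B,c,D,E,F,G,g], logical=[F,G,g,A,B,c,D,E]
After op 8 (replace(6, 'j')): offset=5, physical=[A,B,c,j,E,F,G,g], logical=[F,G,g,A,B,c,j,E]
After op 9 (swap(4, 3)): offset=5, physical=[B,A,c,j,E,F,G,g], logical=[F,G,g,B,A,c,j,E]
After op 10 (replace(0, 'm')): offset=5, physical=[B,A,c,j,E,m,G,g], logical=[m,G,g,B,A,c,j,E]
After op 11 (swap(1, 7)): offset=5, physical=[B,A,c,j,G,m,E,g], logical=[m,E,g,B,A,c,j,G]

Answer: G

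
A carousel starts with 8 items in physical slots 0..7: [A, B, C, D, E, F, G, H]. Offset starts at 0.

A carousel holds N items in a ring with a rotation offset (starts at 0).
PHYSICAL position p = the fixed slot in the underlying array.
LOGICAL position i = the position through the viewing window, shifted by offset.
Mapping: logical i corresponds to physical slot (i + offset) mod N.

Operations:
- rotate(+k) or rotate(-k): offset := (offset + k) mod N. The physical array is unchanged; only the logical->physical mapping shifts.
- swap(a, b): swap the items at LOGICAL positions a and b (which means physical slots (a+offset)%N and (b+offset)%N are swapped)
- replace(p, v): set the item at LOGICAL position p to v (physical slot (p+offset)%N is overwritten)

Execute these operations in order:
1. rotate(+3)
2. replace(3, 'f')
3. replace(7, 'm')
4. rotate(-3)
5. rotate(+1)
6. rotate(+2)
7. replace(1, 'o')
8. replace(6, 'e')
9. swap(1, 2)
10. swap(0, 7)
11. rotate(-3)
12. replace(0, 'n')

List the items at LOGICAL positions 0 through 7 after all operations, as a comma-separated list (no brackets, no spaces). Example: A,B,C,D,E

After op 1 (rotate(+3)): offset=3, physical=[A,B,C,D,E,F,G,H], logical=[D,E,F,G,H,A,B,C]
After op 2 (replace(3, 'f')): offset=3, physical=[A,B,C,D,E,F,f,H], logical=[D,E,F,f,H,A,B,C]
After op 3 (replace(7, 'm')): offset=3, physical=[A,B,m,D,E,F,f,H], logical=[D,E,F,f,H,A,B,m]
After op 4 (rotate(-3)): offset=0, physical=[A,B,m,D,E,F,f,H], logical=[A,B,m,D,E,F,f,H]
After op 5 (rotate(+1)): offset=1, physical=[A,B,m,D,E,F,f,H], logical=[B,m,D,E,F,f,H,A]
After op 6 (rotate(+2)): offset=3, physical=[A,B,m,D,E,F,f,H], logical=[D,E,F,f,H,A,B,m]
After op 7 (replace(1, 'o')): offset=3, physical=[A,B,m,D,o,F,f,H], logical=[D,o,F,f,H,A,B,m]
After op 8 (replace(6, 'e')): offset=3, physical=[A,e,m,D,o,F,f,H], logical=[D,o,F,f,H,A,e,m]
After op 9 (swap(1, 2)): offset=3, physical=[A,e,m,D,F,o,f,H], logical=[D,F,o,f,H,A,e,m]
After op 10 (swap(0, 7)): offset=3, physical=[A,e,D,m,F,o,f,H], logical=[m,F,o,f,H,A,e,D]
After op 11 (rotate(-3)): offset=0, physical=[A,e,D,m,F,o,f,H], logical=[A,e,D,m,F,o,f,H]
After op 12 (replace(0, 'n')): offset=0, physical=[n,e,D,m,F,o,f,H], logical=[n,e,D,m,F,o,f,H]

Answer: n,e,D,m,F,o,f,H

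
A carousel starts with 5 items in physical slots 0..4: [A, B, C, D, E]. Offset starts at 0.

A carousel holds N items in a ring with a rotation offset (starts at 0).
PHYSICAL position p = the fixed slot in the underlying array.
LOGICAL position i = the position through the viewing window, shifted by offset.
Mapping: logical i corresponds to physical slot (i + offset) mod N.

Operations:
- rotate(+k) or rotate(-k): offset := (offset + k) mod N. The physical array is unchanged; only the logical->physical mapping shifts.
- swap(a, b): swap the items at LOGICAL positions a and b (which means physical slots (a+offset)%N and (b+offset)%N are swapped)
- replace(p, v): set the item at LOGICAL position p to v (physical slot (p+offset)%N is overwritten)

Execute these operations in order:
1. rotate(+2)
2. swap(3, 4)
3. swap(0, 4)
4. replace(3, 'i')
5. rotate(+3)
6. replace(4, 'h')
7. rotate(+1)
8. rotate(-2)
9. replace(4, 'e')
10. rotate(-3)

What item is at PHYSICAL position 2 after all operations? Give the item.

After op 1 (rotate(+2)): offset=2, physical=[A,B,C,D,E], logical=[C,D,E,A,B]
After op 2 (swap(3, 4)): offset=2, physical=[B,A,C,D,E], logical=[C,D,E,B,A]
After op 3 (swap(0, 4)): offset=2, physical=[B,C,A,D,E], logical=[A,D,E,B,C]
After op 4 (replace(3, 'i')): offset=2, physical=[i,C,A,D,E], logical=[A,D,E,i,C]
After op 5 (rotate(+3)): offset=0, physical=[i,C,A,D,E], logical=[i,C,A,D,E]
After op 6 (replace(4, 'h')): offset=0, physical=[i,C,A,D,h], logical=[i,C,A,D,h]
After op 7 (rotate(+1)): offset=1, physical=[i,C,A,D,h], logical=[C,A,D,h,i]
After op 8 (rotate(-2)): offset=4, physical=[i,C,A,D,h], logical=[h,i,C,A,D]
After op 9 (replace(4, 'e')): offset=4, physical=[i,C,A,e,h], logical=[h,i,C,A,e]
After op 10 (rotate(-3)): offset=1, physical=[i,C,A,e,h], logical=[C,A,e,h,i]

Answer: A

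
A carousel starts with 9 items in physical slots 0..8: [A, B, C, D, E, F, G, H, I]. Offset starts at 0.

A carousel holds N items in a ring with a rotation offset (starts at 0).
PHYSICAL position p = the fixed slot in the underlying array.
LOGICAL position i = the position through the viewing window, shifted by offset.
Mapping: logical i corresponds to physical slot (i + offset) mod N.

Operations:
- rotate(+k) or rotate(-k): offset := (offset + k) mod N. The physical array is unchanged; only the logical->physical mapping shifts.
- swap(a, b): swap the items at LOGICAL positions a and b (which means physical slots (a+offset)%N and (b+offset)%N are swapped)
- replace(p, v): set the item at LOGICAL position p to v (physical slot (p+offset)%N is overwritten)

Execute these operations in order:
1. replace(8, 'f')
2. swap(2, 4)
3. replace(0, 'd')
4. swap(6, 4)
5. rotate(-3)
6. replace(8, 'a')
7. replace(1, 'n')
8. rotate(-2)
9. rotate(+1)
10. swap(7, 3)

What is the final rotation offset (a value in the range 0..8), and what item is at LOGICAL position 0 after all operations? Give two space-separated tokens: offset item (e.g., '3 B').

Answer: 5 a

Derivation:
After op 1 (replace(8, 'f')): offset=0, physical=[A,B,C,D,E,F,G,H,f], logical=[A,B,C,D,E,F,G,H,f]
After op 2 (swap(2, 4)): offset=0, physical=[A,B,E,D,C,F,G,H,f], logical=[A,B,E,D,C,F,G,H,f]
After op 3 (replace(0, 'd')): offset=0, physical=[d,B,E,D,C,F,G,H,f], logical=[d,B,E,D,C,F,G,H,f]
After op 4 (swap(6, 4)): offset=0, physical=[d,B,E,D,G,F,C,H,f], logical=[d,B,E,D,G,F,C,H,f]
After op 5 (rotate(-3)): offset=6, physical=[d,B,E,D,G,F,C,H,f], logical=[C,H,f,d,B,E,D,G,F]
After op 6 (replace(8, 'a')): offset=6, physical=[d,B,E,D,G,a,C,H,f], logical=[C,H,f,d,B,E,D,G,a]
After op 7 (replace(1, 'n')): offset=6, physical=[d,B,E,D,G,a,C,n,f], logical=[C,n,f,d,B,E,D,G,a]
After op 8 (rotate(-2)): offset=4, physical=[d,B,E,D,G,a,C,n,f], logical=[G,a,C,n,f,d,B,E,D]
After op 9 (rotate(+1)): offset=5, physical=[d,B,E,D,G,a,C,n,f], logical=[a,C,n,f,d,B,E,D,G]
After op 10 (swap(7, 3)): offset=5, physical=[d,B,E,f,G,a,C,n,D], logical=[a,C,n,D,d,B,E,f,G]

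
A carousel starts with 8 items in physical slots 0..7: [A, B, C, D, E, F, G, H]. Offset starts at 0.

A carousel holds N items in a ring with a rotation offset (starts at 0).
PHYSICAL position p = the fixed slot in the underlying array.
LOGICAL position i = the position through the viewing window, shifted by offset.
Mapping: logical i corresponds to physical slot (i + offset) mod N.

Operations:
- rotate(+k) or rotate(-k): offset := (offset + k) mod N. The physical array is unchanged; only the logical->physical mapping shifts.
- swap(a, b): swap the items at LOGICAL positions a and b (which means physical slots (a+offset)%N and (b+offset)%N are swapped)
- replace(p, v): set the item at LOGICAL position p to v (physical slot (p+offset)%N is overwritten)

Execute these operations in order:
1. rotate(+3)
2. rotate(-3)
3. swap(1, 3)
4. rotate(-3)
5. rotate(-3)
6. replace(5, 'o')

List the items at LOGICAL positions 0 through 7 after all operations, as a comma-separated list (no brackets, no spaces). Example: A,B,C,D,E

Answer: C,B,E,F,G,o,A,D

Derivation:
After op 1 (rotate(+3)): offset=3, physical=[A,B,C,D,E,F,G,H], logical=[D,E,F,G,H,A,B,C]
After op 2 (rotate(-3)): offset=0, physical=[A,B,C,D,E,F,G,H], logical=[A,B,C,D,E,F,G,H]
After op 3 (swap(1, 3)): offset=0, physical=[A,D,C,B,E,F,G,H], logical=[A,D,C,B,E,F,G,H]
After op 4 (rotate(-3)): offset=5, physical=[A,D,C,B,E,F,G,H], logical=[F,G,H,A,D,C,B,E]
After op 5 (rotate(-3)): offset=2, physical=[A,D,C,B,E,F,G,H], logical=[C,B,E,F,G,H,A,D]
After op 6 (replace(5, 'o')): offset=2, physical=[A,D,C,B,E,F,G,o], logical=[C,B,E,F,G,o,A,D]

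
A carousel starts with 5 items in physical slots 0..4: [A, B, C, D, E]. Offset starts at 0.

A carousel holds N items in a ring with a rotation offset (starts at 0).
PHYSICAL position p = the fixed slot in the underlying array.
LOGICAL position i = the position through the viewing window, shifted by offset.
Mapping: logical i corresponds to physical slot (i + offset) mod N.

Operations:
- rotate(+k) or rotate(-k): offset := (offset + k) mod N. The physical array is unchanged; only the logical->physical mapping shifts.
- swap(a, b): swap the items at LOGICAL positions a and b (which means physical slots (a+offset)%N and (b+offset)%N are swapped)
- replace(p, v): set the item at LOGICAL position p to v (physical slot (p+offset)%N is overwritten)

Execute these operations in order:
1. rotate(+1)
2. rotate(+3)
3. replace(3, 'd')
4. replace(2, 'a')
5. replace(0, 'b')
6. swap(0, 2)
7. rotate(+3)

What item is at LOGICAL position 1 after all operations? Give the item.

After op 1 (rotate(+1)): offset=1, physical=[A,B,C,D,E], logical=[B,C,D,E,A]
After op 2 (rotate(+3)): offset=4, physical=[A,B,C,D,E], logical=[E,A,B,C,D]
After op 3 (replace(3, 'd')): offset=4, physical=[A,B,d,D,E], logical=[E,A,B,d,D]
After op 4 (replace(2, 'a')): offset=4, physical=[A,a,d,D,E], logical=[E,A,a,d,D]
After op 5 (replace(0, 'b')): offset=4, physical=[A,a,d,D,b], logical=[b,A,a,d,D]
After op 6 (swap(0, 2)): offset=4, physical=[A,b,d,D,a], logical=[a,A,b,d,D]
After op 7 (rotate(+3)): offset=2, physical=[A,b,d,D,a], logical=[d,D,a,A,b]

Answer: D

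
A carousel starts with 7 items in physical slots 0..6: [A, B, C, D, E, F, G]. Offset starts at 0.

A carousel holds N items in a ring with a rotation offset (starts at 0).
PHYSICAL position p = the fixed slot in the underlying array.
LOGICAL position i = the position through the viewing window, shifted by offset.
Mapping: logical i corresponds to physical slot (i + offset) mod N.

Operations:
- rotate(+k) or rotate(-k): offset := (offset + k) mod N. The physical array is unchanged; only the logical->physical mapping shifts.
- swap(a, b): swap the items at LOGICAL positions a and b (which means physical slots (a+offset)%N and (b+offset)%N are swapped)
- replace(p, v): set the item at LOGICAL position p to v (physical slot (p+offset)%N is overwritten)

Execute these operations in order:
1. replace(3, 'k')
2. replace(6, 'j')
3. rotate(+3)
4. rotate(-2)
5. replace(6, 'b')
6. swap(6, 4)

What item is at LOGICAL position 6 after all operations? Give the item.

After op 1 (replace(3, 'k')): offset=0, physical=[A,B,C,k,E,F,G], logical=[A,B,C,k,E,F,G]
After op 2 (replace(6, 'j')): offset=0, physical=[A,B,C,k,E,F,j], logical=[A,B,C,k,E,F,j]
After op 3 (rotate(+3)): offset=3, physical=[A,B,C,k,E,F,j], logical=[k,E,F,j,A,B,C]
After op 4 (rotate(-2)): offset=1, physical=[A,B,C,k,E,F,j], logical=[B,C,k,E,F,j,A]
After op 5 (replace(6, 'b')): offset=1, physical=[b,B,C,k,E,F,j], logical=[B,C,k,E,F,j,b]
After op 6 (swap(6, 4)): offset=1, physical=[F,B,C,k,E,b,j], logical=[B,C,k,E,b,j,F]

Answer: F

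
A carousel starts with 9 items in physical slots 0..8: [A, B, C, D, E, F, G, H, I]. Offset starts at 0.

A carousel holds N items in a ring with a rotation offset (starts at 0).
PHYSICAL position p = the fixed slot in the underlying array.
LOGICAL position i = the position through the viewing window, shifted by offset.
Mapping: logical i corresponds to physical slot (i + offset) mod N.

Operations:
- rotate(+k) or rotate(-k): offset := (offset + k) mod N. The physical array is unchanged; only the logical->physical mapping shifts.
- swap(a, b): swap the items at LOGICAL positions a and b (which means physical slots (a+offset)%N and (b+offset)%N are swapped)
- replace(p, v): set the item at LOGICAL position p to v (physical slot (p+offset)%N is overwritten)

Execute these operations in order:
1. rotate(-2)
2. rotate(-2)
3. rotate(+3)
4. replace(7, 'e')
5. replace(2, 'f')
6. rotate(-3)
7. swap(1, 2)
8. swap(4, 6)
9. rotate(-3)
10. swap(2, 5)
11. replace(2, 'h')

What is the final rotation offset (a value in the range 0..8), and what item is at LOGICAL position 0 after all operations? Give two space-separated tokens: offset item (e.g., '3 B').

After op 1 (rotate(-2)): offset=7, physical=[A,B,C,D,E,F,G,H,I], logical=[H,I,A,B,C,D,E,F,G]
After op 2 (rotate(-2)): offset=5, physical=[A,B,C,D,E,F,G,H,I], logical=[F,G,H,I,A,B,C,D,E]
After op 3 (rotate(+3)): offset=8, physical=[A,B,C,D,E,F,G,H,I], logical=[I,A,B,C,D,E,F,G,H]
After op 4 (replace(7, 'e')): offset=8, physical=[A,B,C,D,E,F,e,H,I], logical=[I,A,B,C,D,E,F,e,H]
After op 5 (replace(2, 'f')): offset=8, physical=[A,f,C,D,E,F,e,H,I], logical=[I,A,f,C,D,E,F,e,H]
After op 6 (rotate(-3)): offset=5, physical=[A,f,C,D,E,F,e,H,I], logical=[F,e,H,I,A,f,C,D,E]
After op 7 (swap(1, 2)): offset=5, physical=[A,f,C,D,E,F,H,e,I], logical=[F,H,e,I,A,f,C,D,E]
After op 8 (swap(4, 6)): offset=5, physical=[C,f,A,D,E,F,H,e,I], logical=[F,H,e,I,C,f,A,D,E]
After op 9 (rotate(-3)): offset=2, physical=[C,f,A,D,E,F,H,e,I], logical=[A,D,E,F,H,e,I,C,f]
After op 10 (swap(2, 5)): offset=2, physical=[C,f,A,D,e,F,H,E,I], logical=[A,D,e,F,H,E,I,C,f]
After op 11 (replace(2, 'h')): offset=2, physical=[C,f,A,D,h,F,H,E,I], logical=[A,D,h,F,H,E,I,C,f]

Answer: 2 A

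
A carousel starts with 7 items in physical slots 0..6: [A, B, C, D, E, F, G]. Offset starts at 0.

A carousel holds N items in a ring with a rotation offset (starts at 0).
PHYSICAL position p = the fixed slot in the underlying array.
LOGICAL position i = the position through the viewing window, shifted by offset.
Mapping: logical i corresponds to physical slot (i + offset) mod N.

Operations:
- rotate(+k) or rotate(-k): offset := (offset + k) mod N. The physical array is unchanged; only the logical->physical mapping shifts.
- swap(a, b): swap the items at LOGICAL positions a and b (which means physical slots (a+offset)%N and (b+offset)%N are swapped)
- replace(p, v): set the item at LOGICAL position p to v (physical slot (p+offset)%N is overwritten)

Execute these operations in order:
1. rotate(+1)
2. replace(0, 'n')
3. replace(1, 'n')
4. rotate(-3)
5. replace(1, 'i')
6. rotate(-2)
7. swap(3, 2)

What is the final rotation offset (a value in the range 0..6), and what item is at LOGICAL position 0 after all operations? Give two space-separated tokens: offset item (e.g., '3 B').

Answer: 3 D

Derivation:
After op 1 (rotate(+1)): offset=1, physical=[A,B,C,D,E,F,G], logical=[B,C,D,E,F,G,A]
After op 2 (replace(0, 'n')): offset=1, physical=[A,n,C,D,E,F,G], logical=[n,C,D,E,F,G,A]
After op 3 (replace(1, 'n')): offset=1, physical=[A,n,n,D,E,F,G], logical=[n,n,D,E,F,G,A]
After op 4 (rotate(-3)): offset=5, physical=[A,n,n,D,E,F,G], logical=[F,G,A,n,n,D,E]
After op 5 (replace(1, 'i')): offset=5, physical=[A,n,n,D,E,F,i], logical=[F,i,A,n,n,D,E]
After op 6 (rotate(-2)): offset=3, physical=[A,n,n,D,E,F,i], logical=[D,E,F,i,A,n,n]
After op 7 (swap(3, 2)): offset=3, physical=[A,n,n,D,E,i,F], logical=[D,E,i,F,A,n,n]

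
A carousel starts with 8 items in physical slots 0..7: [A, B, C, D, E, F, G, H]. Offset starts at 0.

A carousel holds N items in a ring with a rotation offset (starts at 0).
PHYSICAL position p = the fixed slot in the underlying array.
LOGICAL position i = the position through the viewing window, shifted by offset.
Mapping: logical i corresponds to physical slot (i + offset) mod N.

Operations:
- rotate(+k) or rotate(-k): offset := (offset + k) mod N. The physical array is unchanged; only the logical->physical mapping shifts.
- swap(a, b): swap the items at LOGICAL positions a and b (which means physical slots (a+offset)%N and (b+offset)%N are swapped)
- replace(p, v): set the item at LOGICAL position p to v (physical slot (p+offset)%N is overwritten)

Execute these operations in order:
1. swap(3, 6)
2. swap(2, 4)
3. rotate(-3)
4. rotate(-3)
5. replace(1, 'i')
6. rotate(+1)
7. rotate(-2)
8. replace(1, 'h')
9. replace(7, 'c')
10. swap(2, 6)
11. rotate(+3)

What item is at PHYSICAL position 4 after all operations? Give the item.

After op 1 (swap(3, 6)): offset=0, physical=[A,B,C,G,E,F,D,H], logical=[A,B,C,G,E,F,D,H]
After op 2 (swap(2, 4)): offset=0, physical=[A,B,E,G,C,F,D,H], logical=[A,B,E,G,C,F,D,H]
After op 3 (rotate(-3)): offset=5, physical=[A,B,E,G,C,F,D,H], logical=[F,D,H,A,B,E,G,C]
After op 4 (rotate(-3)): offset=2, physical=[A,B,E,G,C,F,D,H], logical=[E,G,C,F,D,H,A,B]
After op 5 (replace(1, 'i')): offset=2, physical=[A,B,E,i,C,F,D,H], logical=[E,i,C,F,D,H,A,B]
After op 6 (rotate(+1)): offset=3, physical=[A,B,E,i,C,F,D,H], logical=[i,C,F,D,H,A,B,E]
After op 7 (rotate(-2)): offset=1, physical=[A,B,E,i,C,F,D,H], logical=[B,E,i,C,F,D,H,A]
After op 8 (replace(1, 'h')): offset=1, physical=[A,B,h,i,C,F,D,H], logical=[B,h,i,C,F,D,H,A]
After op 9 (replace(7, 'c')): offset=1, physical=[c,B,h,i,C,F,D,H], logical=[B,h,i,C,F,D,H,c]
After op 10 (swap(2, 6)): offset=1, physical=[c,B,h,H,C,F,D,i], logical=[B,h,H,C,F,D,i,c]
After op 11 (rotate(+3)): offset=4, physical=[c,B,h,H,C,F,D,i], logical=[C,F,D,i,c,B,h,H]

Answer: C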